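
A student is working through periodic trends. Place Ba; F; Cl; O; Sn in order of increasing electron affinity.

Ba, Sn, O, F, Cl

Adding an electron releases more energy for atoms nearer the top right (short of the noble gases).
Neither a single period nor a single group — weigh both effects.
Sn > Ba: both effects reinforce here, so Sn is clearly the higher of the two.
O > Sn: both effects reinforce here, so O is clearly the higher of the two.
F > O: F lies to the right of O in period 2, so the across-period effect alone puts F higher.
Cl > F: this pair runs against the simple trend — see the exception note.
Note the exception: Cl has a higher electron affinity than F, contrary to the simple trend — F's small 2p subshell makes the incoming electron feel strong e⁻–e⁻ repulsion, so Cl actually releases more energy on gaining an electron.
Tabulated electron affinity (kJ/mol): O 141, F 328, Cl 349, Sn 107, Ba 14.
So from lowest to highest: Ba < Sn < O < F < Cl.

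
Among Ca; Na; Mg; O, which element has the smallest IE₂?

Consider each +1 ion: Ca⁺ still has 1 valence electron; Na⁺ is the bare [Ne] core; Mg⁺ still has 1 valence electron; O⁺ still has 5 valence electrons.
Breaking into a closed-shell core is much more expensive than removing a leftover valence electron — Na has the largest IE_2 here.
Valence configurations: Ca⁺ [Ar]4s¹, Mg⁺ [Ne]3s¹, O⁺ [He]2s²2p³.
The numbers (kJ/mol): Ca 1145, Na 4562, Mg 1451, O 3388.
Overall IE_2 order: Ca < Mg < O < Na.

Ca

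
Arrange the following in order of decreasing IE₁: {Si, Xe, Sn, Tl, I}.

Xe > I > Si > Sn > Tl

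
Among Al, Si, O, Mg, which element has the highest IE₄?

Al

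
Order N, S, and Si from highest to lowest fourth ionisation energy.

Consider each +3 ion: N³⁺ still has 2 valence electrons; S³⁺ still has 3 valence electrons; Si³⁺ still has 1 valence electron.
All are still removing valence electrons, so compare the +3 ions as you would atoms: IE_4 generally rises across a period (higher Z_eff) and falls down a group (larger shell), subject to the usual subshell exceptions.
Valence configurations: N³⁺ [He]2s², S³⁺ [Ne]3s²3p¹, Si³⁺ [Ne]3s¹.
Approximate IE_4 values (kJ/mol): N 7475, S 4556, Si 4356.
Putting it together, IE_4: Si < S < N.

N > S > Si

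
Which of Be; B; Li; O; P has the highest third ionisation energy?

Be

IE_3 is the cost of taking one more electron from the +2 cation: Be²⁺ is the bare [He] core; B²⁺ still has 1 valence electron; Li²⁺ is already 1 electron into the core; O²⁺ still has 4 valence electrons; P²⁺ still has 3 valence electrons.
Core electrons are held far more tightly than valence electrons, so Li and Be top the IE_3 order.
Valence configurations: B²⁺ [He]2s¹, O²⁺ [He]2s²2p², P²⁺ [Ne]3s²3p¹.
Approximate IE_3 values (kJ/mol): Be 14849, B 3660, Li 11815, O 5300, P 2914.
So the third ionization energies run P < B < O < Li < Be.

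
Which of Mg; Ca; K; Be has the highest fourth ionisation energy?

The fourth ionization energy removes an electron from the +3 ion. For each element: Mg³⁺ is already 1 electron into the core; Ca³⁺ is already 1 electron into the core; K³⁺ is already 2 electrons into the core; Be³⁺ is already 1 electron into the core.
All of these are removing an electron from a noble-gas core or deeper; the smaller core (lower principal quantum number) is held far more tightly, and within a period the higher nuclear charge binds the same core more tightly.
Tabulated IE_4 (kJ/mol): Mg 10543, Ca 6491, K 5877, Be 21007.
So the fourth ionization energies run K < Ca < Mg < Be.

Be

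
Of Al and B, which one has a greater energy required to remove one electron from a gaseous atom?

B is in period 2, group 13; Al is in period 3, group 13.
Removing the outermost electron gets harder across a period and easier down a group.
All are in group 13, so first ionization energy increases up the group.
So B has the greater energy required to remove one electron from a gaseous atom (B > Al).

B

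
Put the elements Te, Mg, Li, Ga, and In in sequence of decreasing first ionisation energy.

Li is in period 2, group 1; Mg is in period 3, group 2; Ga is in period 4, group 13; In is in period 5, group 13; Te is in period 5, group 16.
IE₁ increases left→right with effective nuclear charge and decreases top→bottom as the valence shell moves farther out.
These span different periods and groups, so the two trends combine.
In > Li: period and group pull opposite ways; the across-period shift dominates (558 vs 520 kJ/mol).
Ga > In: they share group 13; the group trend gives Ga the larger value.
Mg > Ga: period and group pull opposite ways; the down-group shift dominates (738 vs 579 kJ/mol).
Te > Mg: the two effects oppose for this pair; the across-period effect wins (869 vs 738 kJ/mol).
For reference (kJ/mol): Li 520, Mg 738, Ga 579, In 558, Te 869.
So from highest to lowest: Te > Mg > Ga > In > Li.

Te > Mg > Ga > In > Li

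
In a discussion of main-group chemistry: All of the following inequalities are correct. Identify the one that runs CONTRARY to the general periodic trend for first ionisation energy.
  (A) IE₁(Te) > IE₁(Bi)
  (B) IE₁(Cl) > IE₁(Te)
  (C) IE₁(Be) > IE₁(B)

(C)

The general trend: first ionisation energy increases across a period and decreases down a group.
(A) Te (period 5, group 16) vs Bi (period 6, group 15): the stated order agrees with the simple trend.
(B) Cl (period 3, group 17) vs Te (period 5, group 16): the stated order agrees with the simple trend.
(C) Be (period 2, group 2) vs B (period 2, group 13): the stated order contradicts the simple trend.
The exception is (C): removing B's lone 2p electron is easier than breaking Be's filled 2s².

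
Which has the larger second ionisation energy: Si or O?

O

IE_2 is the cost of taking one more electron from the +1 cation: Si⁺ still has 3 valence electrons; O⁺ still has 5 valence electrons.
All are still removing valence electrons, so compare the +1 ions as you would atoms: IE_2 generally rises across a period (higher Z_eff) and falls down a group (larger shell), subject to the usual subshell exceptions.
Valence configurations: Si⁺ [Ne]3s²3p¹, O⁺ [He]2s²2p³.
Approximate IE_2 values (kJ/mol): Si 1577, O 3388.
Hence IE_2: Si < O.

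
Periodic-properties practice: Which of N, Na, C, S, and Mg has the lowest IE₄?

IE_4 is the cost of taking one more electron from the +3 cation: N³⁺ still has 2 valence electrons; Na³⁺ is already 2 electrons into the core; C³⁺ still has 1 valence electron; S³⁺ still has 3 valence electrons; Mg³⁺ is already 1 electron into the core.
Pulling an electron out of a noble-gas core costs far more than removing a remaining valence electron, so Na and Mg sit at the high end of IE_4.
Valence configurations: N³⁺ [He]2s², C³⁺ [He]2s¹, S³⁺ [Ne]3s²3p¹.
Approximate IE_4 values (kJ/mol): N 7475, Na 9543, C 6223, S 4556, Mg 10543.
Putting it together, IE_4: S < C < N < Na < Mg.

S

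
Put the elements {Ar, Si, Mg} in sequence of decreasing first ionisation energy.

Ar > Si > Mg

Across a period the outer electron is held more tightly (higher IE₁); down a group it sits in a higher shell, more shielded, and comes off more easily.
All lie in period 3, so first ionization energy increases left to right.
So from highest to lowest: Ar > Si > Mg.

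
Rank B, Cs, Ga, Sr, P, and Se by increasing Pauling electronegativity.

Cs, Sr, Ga, B, P, Se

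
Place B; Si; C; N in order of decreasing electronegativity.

N > C > B > Si

EN rises left→right (higher Z_eff, smaller atoms) and falls top→bottom (larger, more shielded atoms).
These span different periods and groups, so the two trends combine.
B > Si: period and group pull opposite ways; the down-group shift dominates (2.04 vs 1.90).
C > B: both are in period 2; the period trend gives C the larger value.
N > C: both are in period 2; the period trend gives N the larger value.
Tabulated electronegativity (Pauling): B 2.04, C 2.55, N 3.04, Si 1.90.
So from highest to lowest: N > C > B > Si.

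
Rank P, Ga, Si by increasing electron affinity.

Ga < P < Si

EA tends to increase across a period and decrease down a group, though the pattern is less regular than for IE or radius.
These span different periods and groups, so the two trends combine.
P > Ga: relative to Ga, both the across-period and down-group shifts push P's electron affinity up.
Si > P: this pair runs against the simple trend — see the exception note.
Note the exception: Si has a higher electron affinity than P, contrary to the simple trend — adding an electron to P's half-filled 3p³ is unfavourable, so Si (3p²) has the more exothermic EA.
Approximate values (kJ/mol): Si 134, P 72, Ga 29.
So from lowest to highest: Ga < P < Si.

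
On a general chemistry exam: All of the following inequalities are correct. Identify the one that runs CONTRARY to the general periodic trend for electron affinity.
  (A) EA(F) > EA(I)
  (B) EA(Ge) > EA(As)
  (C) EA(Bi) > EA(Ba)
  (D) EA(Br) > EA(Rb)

(B)

The general trend: electron affinity increases across a period and decreases down a group.
(A) F (period 2, group 17) vs I (period 5, group 17): the stated order agrees with the simple trend.
(B) Ge (period 4, group 14) vs As (period 4, group 15): the stated order contradicts the simple trend.
(C) Bi (period 6, group 15) vs Ba (period 6, group 2): the stated order agrees with the simple trend.
(D) Br (period 4, group 17) vs Rb (period 5, group 1): the stated order agrees with the simple trend.
The exception is (B): adding an electron to As's half-filled 4p³ is unfavourable, so Ge (4p²) has the more exothermic EA.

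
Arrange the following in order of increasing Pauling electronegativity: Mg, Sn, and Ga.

Mg, Ga, Sn

Mg is in period 3, group 2; Ga is in period 4, group 13; Sn is in period 5, group 14.
EN rises left→right (higher Z_eff, smaller atoms) and falls top→bottom (larger, more shielded atoms).
A diagonal step moves right (one effect) and down (the opposite effect) at once.
Ga > Mg: period and group pull opposite ways; the across-period shift dominates (1.81 vs 1.31).
Sn > Ga: period and group pull opposite ways; the across-period shift dominates (1.96 vs 1.81).
Tabulated electronegativity (Pauling): Mg 1.31, Ga 1.81, Sn 1.96.
So from lowest to highest: Mg < Ga < Sn.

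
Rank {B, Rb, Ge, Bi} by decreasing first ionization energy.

B is in period 2, group 13; Ge is in period 4, group 14; Rb is in period 5, group 1; Bi is in period 6, group 15.
IE₁ increases left→right with effective nuclear charge and decreases top→bottom as the valence shell moves farther out.
Neither a single period nor a single group — weigh both effects.
Bi > Rb: the two effects oppose for this pair; the across-period effect wins (703 vs 403 kJ/mol).
Ge > Bi: period and group pull opposite ways; the down-group shift dominates (762 vs 703 kJ/mol).
B > Ge: the two effects oppose for this pair; the down-group effect wins (801 vs 762 kJ/mol).
Approximate values (kJ/mol): B 801, Ge 762, Rb 403, Bi 703.
So from highest to lowest: B > Ge > Bi > Rb.

B > Ge > Bi > Rb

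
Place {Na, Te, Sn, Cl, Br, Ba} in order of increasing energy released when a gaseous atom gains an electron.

Ba < Na < Sn < Te < Br < Cl

Atoms with high Z_eff and room in the valence shell (especially the halogens) have the most exothermic electron affinities.
Here both period and group differ, so the two effects have to be weighed against each other.
Na > Ba: period and group pull opposite ways; the down-group shift dominates (53 vs 14 kJ/mol).
Sn > Na: period and group pull opposite ways; the across-period shift dominates (107 vs 53 kJ/mol).
Te > Sn: Te lies to the right of Sn in period 5, so the across-period effect alone puts Te higher.
Br > Te: relative to Te, both the across-period and down-group shifts push Br's electron affinity up.
Cl > Br: they share group 17; the group trend gives Cl the larger value.
Tabulated electron affinity (kJ/mol): Na 53, Cl 349, Br 325, Sn 107, Te 190, Ba 14.
So from lowest to highest: Ba < Na < Sn < Te < Br < Cl.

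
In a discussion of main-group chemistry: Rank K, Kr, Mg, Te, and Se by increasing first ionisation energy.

First ionization energy rises across a period (greater Z_eff holds electrons more tightly) and falls down a group (valence electrons are farther from the nucleus).
Here both period and group differ, so the two effects have to be weighed against each other.
Mg > K: both effects reinforce here, so Mg is clearly the higher of the two.
Te > Mg: the two effects oppose for this pair; the across-period effect wins (869 vs 738 kJ/mol).
Se > Te: Se sits above Te in group 16, so the down-group effect alone puts Se higher.
Kr > Se: Kr lies to the right of Se in period 4, so the across-period effect alone puts Kr higher.
For reference (kJ/mol): Mg 738, K 419, Se 941, Kr 1351, Te 869.
So from lowest to highest: K < Mg < Te < Se < Kr.

K < Mg < Te < Se < Kr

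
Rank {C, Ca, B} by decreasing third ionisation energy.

Ca > C > B

Consider each +2 ion: C²⁺ still has 2 valence electrons; Ca²⁺ is the bare [Ar] core; B²⁺ still has 1 valence electron.
Breaking into a closed-shell core is much more expensive than removing a leftover valence electron — Ca has the largest IE_3 here.
Valence configurations: C²⁺ [He]2s², B²⁺ [He]2s¹.
Approximate IE_3 values (kJ/mol): C 4620, Ca 4912, B 3660.
Overall IE_3 order: B < C < Ca.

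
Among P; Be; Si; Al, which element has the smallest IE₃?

After 2 electrons have been removed, what remains? P²⁺ still has 3 valence electrons; Be²⁺ is the bare [He] core; Si²⁺ still has 2 valence electrons; Al²⁺ still has 1 valence electron.
Breaking into a closed-shell core is much more expensive than removing a leftover valence electron — Be has the largest IE_3 here.
Valence configurations: P²⁺ [Ne]3s²3p¹, Si²⁺ [Ne]3s², Al²⁺ [Ne]3s¹.
P²⁺ loses a lone 3p electron whereas Si²⁺ must break into a filled 3s² pair, so IE_3(Si) > IE_3(P) even though P has the higher nuclear charge.
The numbers (kJ/mol): P 2914, Be 14849, Si 3232, Al 2745.
Putting it together, IE_3: Al < P < Si < Be.

Al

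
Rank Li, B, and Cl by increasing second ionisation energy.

IE_2 is the cost of taking one more electron from the +1 cation: Li⁺ is the bare [He] core; B⁺ still has 2 valence electrons; Cl⁺ still has 6 valence electrons.
Core electrons are held far more tightly than valence electrons, so Li tops the IE_2 order.
Valence configurations: B⁺ [He]2s², Cl⁺ [Ne]3s²3p⁴.
Tabulated IE_2 (kJ/mol): Li 7298, B 2427, Cl 2298.
Overall IE_2 order: Cl < B < Li.

Cl, B, Li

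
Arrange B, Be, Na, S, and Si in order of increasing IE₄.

After 3 electrons have been removed, what remains? B³⁺ is the bare [He] core; Be³⁺ is already 1 electron into the core; Na³⁺ is already 2 electrons into the core; S³⁺ still has 3 valence electrons; Si³⁺ still has 1 valence electron.
Core electrons are held far more tightly than valence electrons, so Na, Be and B top the IE_4 order.
Valence configurations: S³⁺ [Ne]3s²3p¹, Si³⁺ [Ne]3s¹.
The numbers (kJ/mol): B 25026, Be 21007, Na 9543, S 4556, Si 4356.
So the fourth ionization energies run Si < S < Na < Be < B.

Si < S < Na < Be < B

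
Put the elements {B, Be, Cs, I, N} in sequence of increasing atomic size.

N < B < Be < I < Cs

Be is in period 2, group 2; B is in period 2, group 13; N is in period 2, group 15; I is in period 5, group 17; Cs is in period 6, group 1.
Moving right in a period, electrons are added to the same shell under a stronger nuclear pull, so atoms get smaller; moving down, a new shell is opened and atoms get larger.
These span different periods and groups, so the two trends combine.
B > N: B lies to the left of N in period 2, so the across-period effect alone puts B larger.
Be > B: both are in period 2; the period trend gives Be the larger value.
I > Be: period and group pull opposite ways; the down-group shift dominates (133 vs 102 pm).
Cs > I: both effects reinforce here, so Cs is clearly the larger of the two.
For reference (pm): Be 102, B 85, N 71, I 133, Cs 232.
So from smallest to largest: N < B < Be < I < Cs.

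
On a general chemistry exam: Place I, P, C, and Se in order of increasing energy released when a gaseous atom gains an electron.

EA tends to increase across a period and decrease down a group, though the pattern is less regular than for IE or radius.
These sit on a diagonal, where the across-period and down-group effects partly cancel.
C > P: the two effects oppose for this pair; the down-group effect wins (122 vs 72 kJ/mol).
Se > C: period and group pull opposite ways; the across-period shift dominates (195 vs 122 kJ/mol).
I > Se: period and group pull opposite ways; the across-period shift dominates (295 vs 195 kJ/mol).
Approximate values (kJ/mol): C 122, P 72, Se 195, I 295.
So from lowest to highest: P < C < Se < I.

P < C < Se < I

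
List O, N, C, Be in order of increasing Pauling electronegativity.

Be, C, N, O

EN rises left→right (higher Z_eff, smaller atoms) and falls top→bottom (larger, more shielded atoms).
All lie in period 2, so electronegativity increases left to right.
So from lowest to highest: Be < C < N < O.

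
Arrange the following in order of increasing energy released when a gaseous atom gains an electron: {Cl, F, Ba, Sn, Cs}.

F is in period 2, group 17; Cl is in period 3, group 17; Sn is in period 5, group 14; Cs is in period 6, group 1; Ba is in period 6, group 2.
EA tends to increase across a period and decrease down a group, though the pattern is less regular than for IE or radius.
Here both period and group differ, so the two effects have to be weighed against each other.
Cs > Ba: this pair runs against the simple trend — see the exception note.
Sn > Cs: both effects reinforce here, so Sn is clearly the higher of the two.
F > Sn: both effects reinforce here, so F is clearly the higher of the two.
Cl > F: this pair runs against the simple trend — see the exception note.
Note the exception: Cs has a higher electron affinity than Ba, contrary to the simple trend — adding an electron to Ba (ns²) has to open a new, higher-energy np subshell, which is unfavourable.
Note the exception: Cl has a higher electron affinity than F, contrary to the simple trend — F's small 2p subshell makes the incoming electron feel strong e⁻–e⁻ repulsion, so Cl actually releases more energy on gaining an electron.
Approximate values (kJ/mol): F 328, Cl 349, Sn 107, Cs 46, Ba 14.
So from lowest to highest: Ba < Cs < Sn < F < Cl.

Ba, Cs, Sn, F, Cl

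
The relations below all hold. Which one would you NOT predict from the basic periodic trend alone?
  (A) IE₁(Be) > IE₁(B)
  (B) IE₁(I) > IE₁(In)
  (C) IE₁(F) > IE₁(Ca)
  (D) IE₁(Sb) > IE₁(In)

(A)

The general trend: IE₁ increases across a period and decreases down a group.
(A) Be (period 2, group 2) vs B (period 2, group 13): the stated order contradicts the simple trend.
(B) I (period 5, group 17) vs In (period 5, group 13): the stated order agrees with the simple trend.
(C) F (period 2, group 17) vs Ca (period 4, group 2): the stated order agrees with the simple trend.
(D) Sb (period 5, group 15) vs In (period 5, group 13): the stated order agrees with the simple trend.
The exception is (A): removing B's lone 2p electron is easier than breaking Be's filled 2s².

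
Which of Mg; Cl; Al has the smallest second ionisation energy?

IE_2 is the cost of taking one more electron from the +1 cation: Mg⁺ still has 1 valence electron; Cl⁺ still has 6 valence electrons; Al⁺ still has 2 valence electrons.
All are still removing valence electrons, so compare the +1 ions as you would atoms: IE_2 generally rises across a period (higher Z_eff) and falls down a group (larger shell), subject to the usual subshell exceptions.
Valence configurations: Mg⁺ [Ne]3s¹, Cl⁺ [Ne]3s²3p⁴, Al⁺ [Ne]3s².
Approximate IE_2 values (kJ/mol): Mg 1451, Cl 2298, Al 1817.
Hence IE_2: Mg < Al < Cl.

Mg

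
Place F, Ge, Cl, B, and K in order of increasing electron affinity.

EA tends to increase across a period and decrease down a group, though the pattern is less regular than for IE or radius.
Here both period and group differ, so the two effects have to be weighed against each other.
K > B: this pair runs against the simple trend — see the exception note.
Ge > K: both are in period 4; the period trend gives Ge the larger value.
F > Ge: relative to Ge, both the across-period and down-group shifts push F's electron affinity up.
Cl > F: this pair runs against the simple trend — see the exception note.
Note the exception: K has a higher electron affinity than B, contrary to the simple trend — B's ns²np¹ configuration gives only a small electron affinity — the sparsely filled np subshell binds an added electron weakly.
Note the exception: Cl has a higher electron affinity than F, contrary to the simple trend — F's small 2p subshell makes the incoming electron feel strong e⁻–e⁻ repulsion, so Cl actually releases more energy on gaining an electron.
For reference (kJ/mol): B 27, F 328, Cl 349, K 48, Ge 119.
So from lowest to highest: B < K < Ge < F < Cl.

B < K < Ge < F < Cl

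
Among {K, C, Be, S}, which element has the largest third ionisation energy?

Be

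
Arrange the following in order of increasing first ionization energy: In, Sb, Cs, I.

Cs < In < Sb < I

In is in period 5, group 13; Sb is in period 5, group 15; I is in period 5, group 17; Cs is in period 6, group 1.
Removing the outermost electron gets harder across a period and easier down a group.
These span different periods and groups, so the two trends combine.
In > Cs: both effects reinforce here, so In is clearly the higher of the two.
Sb > In: Sb lies to the right of In in period 5, so the across-period effect alone puts Sb higher.
I > Sb: both are in period 5; the period trend gives I the larger value.
Approximate values (kJ/mol): In 558, Sb 831, I 1008, Cs 376.
So from lowest to highest: Cs < In < Sb < I.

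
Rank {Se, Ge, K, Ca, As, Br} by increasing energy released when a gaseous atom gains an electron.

Atoms with high Z_eff and room in the valence shell (especially the halogens) have the most exothermic electron affinities.
All lie in period 4; the across-period trend (electron affinity increases left to right) applies, with the exception below.
Note the exception: K has a higher electron affinity than Ca, contrary to the simple trend — adding an electron to Ca (ns²) has to open a new, higher-energy np subshell, which is unfavourable.
Note the exception: Ge has a higher electron affinity than As, contrary to the simple trend — adding an electron to As's half-filled 4p³ is unfavourable, so Ge (4p²) has the more exothermic EA.
Tabulated electron affinity (kJ/mol): K 48, Ca 2, Ge 119, As 78, Se 195, Br 325.
So from lowest to highest: Ca < K < As < Ge < Se < Br.

Ca < K < As < Ge < Se < Br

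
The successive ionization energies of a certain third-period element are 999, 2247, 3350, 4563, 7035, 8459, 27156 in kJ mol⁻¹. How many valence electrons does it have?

6

Look for the largest jump between consecutive ionization energies: IE7/IE6 ≈ 3.2, far larger than any earlier ratio.
That jump marks the point where a core electron is being removed. So the atom has 6 valence electrons.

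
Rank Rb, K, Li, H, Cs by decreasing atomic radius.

Cs > Rb > K > Li > H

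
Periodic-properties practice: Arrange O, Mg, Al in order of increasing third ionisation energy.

Al < O < Mg

IE_3 is the cost of taking one more electron from the +2 cation: O²⁺ still has 4 valence electrons; Mg²⁺ is the bare [Ne] core; Al²⁺ still has 1 valence electron.
Pulling an electron out of a noble-gas core costs far more than removing a remaining valence electron, so Mg sits at the high end of IE_3.
Valence configurations: O²⁺ [He]2s²2p², Al²⁺ [Ne]3s¹.
The numbers (kJ/mol): O 5300, Mg 7733, Al 2745.
So the third ionization energies run Al < O < Mg.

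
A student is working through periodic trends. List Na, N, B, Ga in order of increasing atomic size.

B is in period 2, group 13; N is in period 2, group 15; Na is in period 3, group 1; Ga is in period 4, group 13.
Radius decreases left→right (rising Z_eff, same n) and increases top→bottom (higher n).
Neither a single period nor a single group — weigh both effects.
B > N: both are in period 2; the period trend gives B the larger value.
Ga > B: Ga sits below B in group 13, so the down-group effect alone puts Ga larger.
Na > Ga: the two effects oppose for this pair; the across-period effect wins (155 vs 124 pm).
Approximate values (pm): B 85, N 71, Na 155, Ga 124.
So from smallest to largest: N < B < Ga < Na.

N < B < Ga < Na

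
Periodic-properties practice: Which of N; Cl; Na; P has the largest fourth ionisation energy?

IE_4 is the cost of taking one more electron from the +3 cation: N³⁺ still has 2 valence electrons; Cl³⁺ still has 4 valence electrons; Na³⁺ is already 2 electrons into the core; P³⁺ still has 2 valence electrons.
Breaking into a closed-shell core is much more expensive than removing a leftover valence electron — Na has the largest IE_4 here.
Valence configurations: N³⁺ [He]2s², Cl³⁺ [Ne]3s²3p², P³⁺ [Ne]3s².
Approximate IE_4 values (kJ/mol): N 7475, Cl 5159, Na 9543, P 4964.
Putting it together, IE_4: P < Cl < N < Na.

Na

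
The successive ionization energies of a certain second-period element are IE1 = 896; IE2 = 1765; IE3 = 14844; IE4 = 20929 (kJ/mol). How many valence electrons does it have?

Look for the largest jump between consecutive ionization energies: IE3/IE2 ≈ 8.4, far larger than any earlier ratio.
That jump marks the point where a core electron is being removed. So the atom has 2 valence electrons.

2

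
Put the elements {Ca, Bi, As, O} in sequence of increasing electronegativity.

Ca, Bi, As, O

EN rises left→right (higher Z_eff, smaller atoms) and falls top→bottom (larger, more shielded atoms).
Here both period and group differ, so the two effects have to be weighed against each other.
Bi > Ca: period and group pull opposite ways; the across-period shift dominates (2.02 vs 1.00).
As > Bi: As sits above Bi in group 15, so the down-group effect alone puts As higher.
O > As: relative to As, both the across-period and down-group shifts push O's electronegativity up.
Tabulated electronegativity (Pauling): O 3.44, Ca 1.00, As 2.18, Bi 2.02.
So from lowest to highest: Ca < Bi < As < O.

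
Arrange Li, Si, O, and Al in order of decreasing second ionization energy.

Li, O, Al, Si

IE_2 is the cost of taking one more electron from the +1 cation: Li⁺ is the bare [He] core; Si⁺ still has 3 valence electrons; O⁺ still has 5 valence electrons; Al⁺ still has 2 valence electrons.
Core electrons are held far more tightly than valence electrons, so Li tops the IE_2 order.
Valence configurations: Si⁺ [Ne]3s²3p¹, O⁺ [He]2s²2p³, Al⁺ [Ne]3s².
Si⁺ loses a lone 3p electron whereas Al⁺ must break into a filled 3s² pair, so IE_2(Al) > IE_2(Si) even though Si has the higher nuclear charge.
Approximate IE_2 values (kJ/mol): Li 7298, Si 1577, O 3388, Al 1817.
Putting it together, IE_2: Si < Al < O < Li.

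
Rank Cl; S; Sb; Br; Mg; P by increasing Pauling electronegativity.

Mg < Sb < P < S < Br < Cl

Electronegativity increases across a period and decreases down a group, tracking effective nuclear charge and atomic size.
Here both period and group differ, so the two effects have to be weighed against each other.
Sb > Mg: the two effects oppose for this pair; the across-period effect wins (2.05 vs 1.31).
P > Sb: P sits above Sb in group 15, so the down-group effect alone puts P higher.
S > P: S lies to the right of P in period 3, so the across-period effect alone puts S higher.
Br > S: the two effects oppose for this pair; the across-period effect wins (2.96 vs 2.58).
Cl > Br: Cl sits above Br in group 17, so the down-group effect alone puts Cl higher.
For reference (Pauling): Mg 1.31, P 2.19, S 2.58, Cl 3.16, Br 2.96, Sb 2.05.
So from lowest to highest: Mg < Sb < P < S < Br < Cl.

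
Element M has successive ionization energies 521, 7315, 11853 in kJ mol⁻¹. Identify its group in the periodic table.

Group 1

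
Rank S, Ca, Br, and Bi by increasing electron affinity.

Ca, Bi, S, Br

Adding an electron releases more energy for atoms nearer the top right (short of the noble gases).
Neither a single period nor a single group — weigh both effects.
Bi > Ca: period and group pull opposite ways; the across-period shift dominates (91 vs 2 kJ/mol).
S > Bi: relative to Bi, both the across-period and down-group shifts push S's electron affinity up.
Br > S: period and group pull opposite ways; the across-period shift dominates (325 vs 200 kJ/mol).
For reference (kJ/mol): S 200, Ca 2, Br 325, Bi 91.
So from lowest to highest: Ca < Bi < S < Br.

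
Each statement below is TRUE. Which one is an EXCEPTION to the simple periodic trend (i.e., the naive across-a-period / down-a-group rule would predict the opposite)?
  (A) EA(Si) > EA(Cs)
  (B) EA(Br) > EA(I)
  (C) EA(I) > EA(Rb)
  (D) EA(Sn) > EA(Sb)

(D)

The general trend: electron affinity increases across a period and decreases down a group.
(A) Si (period 3, group 14) vs Cs (period 6, group 1): the stated order agrees with the simple trend.
(B) Br (period 4, group 17) vs I (period 5, group 17): the stated order agrees with the simple trend.
(C) I (period 5, group 17) vs Rb (period 5, group 1): the stated order agrees with the simple trend.
(D) Sn (period 5, group 14) vs Sb (period 5, group 15): the stated order contradicts the simple trend.
The exception is (D): adding an electron to Sb's half-filled 5p³ is unfavourable, so Sn has the more exothermic EA.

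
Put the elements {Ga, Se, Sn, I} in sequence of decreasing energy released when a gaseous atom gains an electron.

Atoms with high Z_eff and room in the valence shell (especially the halogens) have the most exothermic electron affinities.
Neither a single period nor a single group — weigh both effects.
Sn > Ga: the two effects oppose for this pair; the across-period effect wins (107 vs 29 kJ/mol).
Se > Sn: relative to Sn, both the across-period and down-group shifts push Se's electron affinity up.
I > Se: period and group pull opposite ways; the across-period shift dominates (295 vs 195 kJ/mol).
For reference (kJ/mol): Ga 29, Se 195, Sn 107, I 295.
So from highest to lowest: I > Se > Sn > Ga.

I, Se, Sn, Ga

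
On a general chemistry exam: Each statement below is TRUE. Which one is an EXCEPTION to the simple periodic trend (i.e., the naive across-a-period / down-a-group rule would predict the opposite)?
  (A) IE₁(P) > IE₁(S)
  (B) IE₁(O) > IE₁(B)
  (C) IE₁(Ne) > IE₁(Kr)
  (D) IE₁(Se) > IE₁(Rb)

The general trend: IE₁ increases across a period and decreases down a group.
(A) P (period 3, group 15) vs S (period 3, group 16): the stated order contradicts the simple trend.
(B) O (period 2, group 16) vs B (period 2, group 13): the stated order agrees with the simple trend.
(C) Ne (period 2, group 18) vs Kr (period 4, group 18): the stated order agrees with the simple trend.
(D) Se (period 4, group 16) vs Rb (period 5, group 1): the stated order agrees with the simple trend.
The exception is (A): S (3p⁴) ionizes more easily than half-filled P (3p³) because the paired 3p electron in S is pushed out by e⁻–e⁻ repulsion.

(A)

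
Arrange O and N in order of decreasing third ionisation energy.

The third ionization energy removes an electron from the +2 ion. For each element: O²⁺ still has 4 valence electrons; N²⁺ still has 3 valence electrons.
All are still removing valence electrons, so compare the +2 ions as you would atoms: IE_3 generally rises across a period (higher Z_eff) and falls down a group (larger shell), subject to the usual subshell exceptions.
Valence configurations: O²⁺ [He]2s²2p², N²⁺ [He]2s²2p¹.
The numbers (kJ/mol): O 5300, N 4578.
Putting it together, IE_3: N < O.

O, N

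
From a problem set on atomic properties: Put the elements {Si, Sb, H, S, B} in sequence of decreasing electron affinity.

S > Si > Sb > H > B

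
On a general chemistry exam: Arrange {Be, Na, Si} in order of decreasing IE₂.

Na > Be > Si

After 1 electron has been removed, what remains? Be⁺ still has 1 valence electron; Na⁺ is the bare [Ne] core; Si⁺ still has 3 valence electrons.
Pulling an electron out of a noble-gas core costs far more than removing a remaining valence electron, so Na sits at the high end of IE_2.
Valence configurations: Be⁺ [He]2s¹, Si⁺ [Ne]3s²3p¹.
The numbers (kJ/mol): Be 1757, Na 4562, Si 1577.
So the second ionization energies run Si < Be < Na.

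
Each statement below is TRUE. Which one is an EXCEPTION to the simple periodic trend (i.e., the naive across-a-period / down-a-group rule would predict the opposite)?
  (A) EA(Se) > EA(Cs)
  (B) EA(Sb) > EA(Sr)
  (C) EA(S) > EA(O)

(C)

The general trend: electron affinity increases across a period and decreases down a group.
(A) Se (period 4, group 16) vs Cs (period 6, group 1): the stated order agrees with the simple trend.
(B) Sb (period 5, group 15) vs Sr (period 5, group 2): the stated order agrees with the simple trend.
(C) S (period 3, group 16) vs O (period 2, group 16): the stated order contradicts the simple trend.
The exception is (C): the compact 2p subshell of O repels the added electron more than S's larger 3p does.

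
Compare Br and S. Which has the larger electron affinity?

Br

S is in period 3, group 16; Br is in period 4, group 17.
Electron affinity generally becomes more exothermic across a period toward the halogens and less exothermic down a group.
Here both period and group differ, so the two effects have to be weighed against each other.
Br > S: the two effects oppose for this pair; the across-period effect wins (325 vs 200 kJ/mol).
Tabulated electron affinity (kJ/mol): S 200, Br 325.
So Br has the larger electron affinity (Br > S).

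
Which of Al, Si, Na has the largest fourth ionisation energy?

Al

After 3 electrons have been removed, what remains? Al³⁺ is the bare [Ne] core; Si³⁺ still has 1 valence electron; Na³⁺ is already 2 electrons into the core.
Breaking into a closed-shell core is much more expensive than removing a leftover valence electron — Na and Al have the largest IE_4 here.
Approximate IE_4 values (kJ/mol): Al 11577, Si 4356, Na 9543.
Putting it together, IE_4: Si < Na < Al.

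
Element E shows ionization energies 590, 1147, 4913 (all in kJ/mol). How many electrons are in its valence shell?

2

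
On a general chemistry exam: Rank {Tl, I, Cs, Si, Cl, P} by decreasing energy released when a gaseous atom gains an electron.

Cl > I > Si > P > Cs > Tl

Si is in period 3, group 14; P is in period 3, group 15; Cl is in period 3, group 17; I is in period 5, group 17; Cs is in period 6, group 1; Tl is in period 6, group 13.
Adding an electron releases more energy for atoms nearer the top right (short of the noble gases).
Here both period and group differ, so the two effects have to be weighed against each other.
Cs > Tl: this pair runs against the simple trend — see the exception note.
P > Cs: both effects reinforce here, so P is clearly the higher of the two.
Si > P: this pair runs against the simple trend — see the exception note.
I > Si: period and group pull opposite ways; the across-period shift dominates (295 vs 134 kJ/mol).
Cl > I: they share group 17; the group trend gives Cl the larger value.
Note the exception: Cs has a higher electron affinity than Tl, contrary to the simple trend — Tl's ns²np¹ configuration gives only a small electron affinity — the sparsely filled np subshell binds an added electron weakly.
Note the exception: Si has a higher electron affinity than P, contrary to the simple trend — adding an electron to P's half-filled 3p³ is unfavourable, so Si (3p²) has the more exothermic EA.
Approximate values (kJ/mol): Si 134, P 72, Cl 349, I 295, Cs 46, Tl 19.
So from highest to lowest: Cl > I > Si > P > Cs > Tl.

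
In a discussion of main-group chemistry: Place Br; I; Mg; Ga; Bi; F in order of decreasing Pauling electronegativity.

F > Br > I > Bi > Ga > Mg

F is in period 2, group 17; Mg is in period 3, group 2; Ga is in period 4, group 13; Br is in period 4, group 17; I is in period 5, group 17; Bi is in period 6, group 15.
Smaller atoms with higher effective nuclear charge are more electronegative.
These span different periods and groups, so the two trends combine.
Ga > Mg: the two effects oppose for this pair; the across-period effect wins (1.81 vs 1.31).
Bi > Ga: period and group pull opposite ways; the across-period shift dominates (2.02 vs 1.81).
I > Bi: both effects reinforce here, so I is clearly the higher of the two.
Br > I: they share group 17; the group trend gives Br the larger value.
F > Br: F sits above Br in group 17, so the down-group effect alone puts F higher.
Approximate values (Pauling): F 3.98, Mg 1.31, Ga 1.81, Br 2.96, I 2.66, Bi 2.02.
So from highest to lowest: F > Br > I > Bi > Ga > Mg.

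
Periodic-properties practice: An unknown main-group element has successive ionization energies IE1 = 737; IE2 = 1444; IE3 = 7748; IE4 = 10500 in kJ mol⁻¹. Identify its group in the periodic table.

Look for the largest jump between consecutive ionization energies: IE3/IE2 ≈ 5.4, far larger than any earlier ratio.
That jump marks the point where a core electron is being removed. So the atom has 2 valence electrons.
A main-group element with 2 valence electrons is in group 2.

Group 2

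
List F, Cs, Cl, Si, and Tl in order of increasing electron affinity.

Tl, Cs, Si, F, Cl

F is in period 2, group 17; Si is in period 3, group 14; Cl is in period 3, group 17; Cs is in period 6, group 1; Tl is in period 6, group 13.
EA tends to increase across a period and decrease down a group, though the pattern is less regular than for IE or radius.
These span different periods and groups, so the two trends combine.
Cs > Tl: this pair runs against the simple trend — see the exception note.
Si > Cs: both effects reinforce here, so Si is clearly the higher of the two.
F > Si: both effects reinforce here, so F is clearly the higher of the two.
Cl > F: this pair runs against the simple trend — see the exception note.
Note the exception: Cs has a higher electron affinity than Tl, contrary to the simple trend — Tl's ns²np¹ configuration gives only a small electron affinity — the sparsely filled np subshell binds an added electron weakly.
Note the exception: Cl has a higher electron affinity than F, contrary to the simple trend — F's small 2p subshell makes the incoming electron feel strong e⁻–e⁻ repulsion, so Cl actually releases more energy on gaining an electron.
For reference (kJ/mol): F 328, Si 134, Cl 349, Cs 46, Tl 19.
So from lowest to highest: Tl < Cs < Si < F < Cl.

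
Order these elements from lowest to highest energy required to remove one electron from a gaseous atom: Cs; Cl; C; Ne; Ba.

Cs, Ba, C, Cl, Ne

C is in period 2, group 14; Ne is in period 2, group 18; Cl is in period 3, group 17; Cs is in period 6, group 1; Ba is in period 6, group 2.
Across a period the outer electron is held more tightly (higher IE₁); down a group it sits in a higher shell, more shielded, and comes off more easily.
These span different periods and groups, so the two trends combine.
Ba > Cs: both are in period 6; the period trend gives Ba the larger value.
C > Ba: relative to Ba, both the across-period and down-group shifts push C's first ionization energy up.
Cl > C: the two effects oppose for this pair; the across-period effect wins (1251 vs 1086 kJ/mol).
Ne > Cl: relative to Cl, both the across-period and down-group shifts push Ne's first ionization energy up.
For reference (kJ/mol): C 1086, Ne 2081, Cl 1251, Cs 376, Ba 503.
So from lowest to highest: Cs < Ba < C < Cl < Ne.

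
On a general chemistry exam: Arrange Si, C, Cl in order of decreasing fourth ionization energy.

C > Cl > Si

IE_4 is the cost of taking one more electron from the +3 cation: Si³⁺ still has 1 valence electron; C³⁺ still has 1 valence electron; Cl³⁺ still has 4 valence electrons.
All are still removing valence electrons, so compare the +3 ions as you would atoms: IE_4 generally rises across a period (higher Z_eff) and falls down a group (larger shell), subject to the usual subshell exceptions.
Valence configurations: Si³⁺ [Ne]3s¹, C³⁺ [He]2s¹, Cl³⁺ [Ne]3s²3p².
Tabulated IE_4 (kJ/mol): Si 4356, C 6223, Cl 5159.
Overall IE_4 order: Si < Cl < C.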